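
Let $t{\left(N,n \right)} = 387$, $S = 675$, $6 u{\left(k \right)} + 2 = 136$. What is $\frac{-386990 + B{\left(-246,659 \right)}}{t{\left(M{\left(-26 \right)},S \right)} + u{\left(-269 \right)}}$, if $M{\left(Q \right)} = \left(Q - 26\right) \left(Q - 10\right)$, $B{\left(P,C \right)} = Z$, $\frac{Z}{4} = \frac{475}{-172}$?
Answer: $- \frac{49923135}{52804} \approx -945.44$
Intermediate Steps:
$Z = - \frac{475}{43}$ ($Z = 4 \frac{475}{-172} = 4 \cdot 475 \left(- \frac{1}{172}\right) = 4 \left(- \frac{475}{172}\right) = - \frac{475}{43} \approx -11.047$)
$B{\left(P,C \right)} = - \frac{475}{43}$
$u{\left(k \right)} = \frac{67}{3}$ ($u{\left(k \right)} = - \frac{1}{3} + \frac{1}{6} \cdot 136 = - \frac{1}{3} + \frac{68}{3} = \frac{67}{3}$)
$M{\left(Q \right)} = \left(-26 + Q\right) \left(-10 + Q\right)$
$\frac{-386990 + B{\left(-246,659 \right)}}{t{\left(M{\left(-26 \right)},S \right)} + u{\left(-269 \right)}} = \frac{-386990 - \frac{475}{43}}{387 + \frac{67}{3}} = - \frac{16641045}{43 \cdot \frac{1228}{3}} = \left(- \frac{16641045}{43}\right) \frac{3}{1228} = - \frac{49923135}{52804}$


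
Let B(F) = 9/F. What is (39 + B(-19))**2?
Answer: 535824/361 ≈ 1484.3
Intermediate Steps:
(39 + B(-19))**2 = (39 + 9/(-19))**2 = (39 + 9*(-1/19))**2 = (39 - 9/19)**2 = (732/19)**2 = 535824/361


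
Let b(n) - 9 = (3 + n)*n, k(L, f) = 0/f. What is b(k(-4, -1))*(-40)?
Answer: -360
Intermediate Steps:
k(L, f) = 0
b(n) = 9 + n*(3 + n) (b(n) = 9 + (3 + n)*n = 9 + n*(3 + n))
b(k(-4, -1))*(-40) = (9 + 0² + 3*0)*(-40) = (9 + 0 + 0)*(-40) = 9*(-40) = -360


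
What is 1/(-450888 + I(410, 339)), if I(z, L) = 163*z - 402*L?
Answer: -1/520336 ≈ -1.9218e-6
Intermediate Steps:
I(z, L) = -402*L + 163*z
1/(-450888 + I(410, 339)) = 1/(-450888 + (-402*339 + 163*410)) = 1/(-450888 + (-136278 + 66830)) = 1/(-450888 - 69448) = 1/(-520336) = -1/520336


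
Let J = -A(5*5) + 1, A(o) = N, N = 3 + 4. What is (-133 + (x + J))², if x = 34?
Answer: 11025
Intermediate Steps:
N = 7
A(o) = 7
J = -6 (J = -1*7 + 1 = -7 + 1 = -6)
(-133 + (x + J))² = (-133 + (34 - 6))² = (-133 + 28)² = (-105)² = 11025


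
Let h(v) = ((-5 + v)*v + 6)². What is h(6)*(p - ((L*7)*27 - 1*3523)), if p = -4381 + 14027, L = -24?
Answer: 2549520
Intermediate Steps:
p = 9646
h(v) = (6 + v*(-5 + v))² (h(v) = (v*(-5 + v) + 6)² = (6 + v*(-5 + v))²)
h(6)*(p - ((L*7)*27 - 1*3523)) = (6 + 6² - 5*6)²*(9646 - (-24*7*27 - 1*3523)) = (6 + 36 - 30)²*(9646 - (-168*27 - 3523)) = 12²*(9646 - (-4536 - 3523)) = 144*(9646 - 1*(-8059)) = 144*(9646 + 8059) = 144*17705 = 2549520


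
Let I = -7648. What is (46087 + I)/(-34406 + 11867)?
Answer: -12813/7513 ≈ -1.7054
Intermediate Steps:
(46087 + I)/(-34406 + 11867) = (46087 - 7648)/(-34406 + 11867) = 38439/(-22539) = 38439*(-1/22539) = -12813/7513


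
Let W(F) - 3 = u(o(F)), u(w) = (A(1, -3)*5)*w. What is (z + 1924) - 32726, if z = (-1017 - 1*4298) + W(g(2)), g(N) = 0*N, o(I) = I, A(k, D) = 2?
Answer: -36114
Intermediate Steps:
g(N) = 0
u(w) = 10*w (u(w) = (2*5)*w = 10*w)
W(F) = 3 + 10*F
z = -5312 (z = (-1017 - 1*4298) + (3 + 10*0) = (-1017 - 4298) + (3 + 0) = -5315 + 3 = -5312)
(z + 1924) - 32726 = (-5312 + 1924) - 32726 = -3388 - 32726 = -36114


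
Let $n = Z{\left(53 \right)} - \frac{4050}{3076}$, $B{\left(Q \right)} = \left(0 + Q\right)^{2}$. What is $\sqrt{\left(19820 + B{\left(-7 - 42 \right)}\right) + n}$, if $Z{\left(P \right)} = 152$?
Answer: $\frac{\sqrt{52918964162}}{1538} \approx 149.57$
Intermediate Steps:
$B{\left(Q \right)} = Q^{2}$
$n = \frac{231751}{1538}$ ($n = 152 - \frac{4050}{3076} = 152 - 4050 \cdot \frac{1}{3076} = 152 - \frac{2025}{1538} = \frac{231751}{1538} \approx 150.68$)
$\sqrt{\left(19820 + B{\left(-7 - 42 \right)}\right) + n} = \sqrt{\left(19820 + \left(-7 - 42\right)^{2}\right) + \frac{231751}{1538}} = \sqrt{\left(19820 + \left(-49\right)^{2}\right) + \frac{231751}{1538}} = \sqrt{\left(19820 + 2401\right) + \frac{231751}{1538}} = \sqrt{22221 + \frac{231751}{1538}} = \sqrt{\frac{34407649}{1538}} = \frac{\sqrt{52918964162}}{1538}$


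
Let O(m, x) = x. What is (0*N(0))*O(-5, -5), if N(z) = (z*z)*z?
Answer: 0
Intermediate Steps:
N(z) = z³ (N(z) = z²*z = z³)
(0*N(0))*O(-5, -5) = (0*0³)*(-5) = (0*0)*(-5) = 0*(-5) = 0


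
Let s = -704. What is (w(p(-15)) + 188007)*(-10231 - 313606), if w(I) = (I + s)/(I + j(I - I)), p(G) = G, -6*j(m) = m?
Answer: -913487181688/15 ≈ -6.0899e+10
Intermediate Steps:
j(m) = -m/6
w(I) = (-704 + I)/I (w(I) = (I - 704)/(I - (I - I)/6) = (-704 + I)/(I - ⅙*0) = (-704 + I)/(I + 0) = (-704 + I)/I)
(w(p(-15)) + 188007)*(-10231 - 313606) = ((-704 - 15)/(-15) + 188007)*(-10231 - 313606) = (-1/15*(-719) + 188007)*(-323837) = (719/15 + 188007)*(-323837) = (2820824/15)*(-323837) = -913487181688/15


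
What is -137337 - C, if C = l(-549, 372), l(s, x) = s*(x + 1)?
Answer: 67440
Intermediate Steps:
l(s, x) = s*(1 + x)
C = -204777 (C = -549*(1 + 372) = -549*373 = -204777)
-137337 - C = -137337 - 1*(-204777) = -137337 + 204777 = 67440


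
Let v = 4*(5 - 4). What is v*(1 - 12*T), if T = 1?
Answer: -44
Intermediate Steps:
v = 4 (v = 4*1 = 4)
v*(1 - 12*T) = 4*(1 - 12*1) = 4*(1 - 12) = 4*(-11) = -44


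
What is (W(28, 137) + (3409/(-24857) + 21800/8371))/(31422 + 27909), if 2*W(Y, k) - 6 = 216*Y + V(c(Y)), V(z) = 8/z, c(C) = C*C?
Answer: 17650257885461/345673234856796 ≈ 0.051061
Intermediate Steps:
c(C) = C²
W(Y, k) = 3 + 4/Y² + 108*Y (W(Y, k) = 3 + (216*Y + 8/(Y²))/2 = 3 + (216*Y + 8/Y²)/2 = 3 + (8/Y² + 216*Y)/2 = 3 + (4/Y² + 108*Y) = 3 + 4/Y² + 108*Y)
(W(28, 137) + (3409/(-24857) + 21800/8371))/(31422 + 27909) = ((3 + 4/28² + 108*28) + (3409/(-24857) + 21800/8371))/(31422 + 27909) = ((3 + 4*(1/784) + 3024) + (3409*(-1/24857) + 21800*(1/8371)))/59331 = ((3 + 1/196 + 3024) + (-487/3551 + 21800/8371))*(1/59331) = (593293/196 + 73335123/29725421)*(1/59331) = (17650257885461/5826182516)*(1/59331) = 17650257885461/345673234856796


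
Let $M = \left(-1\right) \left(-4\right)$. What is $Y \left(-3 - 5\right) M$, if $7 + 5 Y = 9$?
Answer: $- \frac{64}{5} \approx -12.8$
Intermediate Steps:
$M = 4$
$Y = \frac{2}{5}$ ($Y = - \frac{7}{5} + \frac{1}{5} \cdot 9 = - \frac{7}{5} + \frac{9}{5} = \frac{2}{5} \approx 0.4$)
$Y \left(-3 - 5\right) M = \frac{2 \left(-3 - 5\right)}{5} \cdot 4 = \frac{2}{5} \left(-8\right) 4 = \left(- \frac{16}{5}\right) 4 = - \frac{64}{5}$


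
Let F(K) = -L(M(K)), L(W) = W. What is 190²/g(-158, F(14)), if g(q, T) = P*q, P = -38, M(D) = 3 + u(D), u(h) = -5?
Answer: 475/79 ≈ 6.0127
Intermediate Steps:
M(D) = -2 (M(D) = 3 - 5 = -2)
F(K) = 2 (F(K) = -1*(-2) = 2)
g(q, T) = -38*q
190²/g(-158, F(14)) = 190²/((-38*(-158))) = 36100/6004 = 36100*(1/6004) = 475/79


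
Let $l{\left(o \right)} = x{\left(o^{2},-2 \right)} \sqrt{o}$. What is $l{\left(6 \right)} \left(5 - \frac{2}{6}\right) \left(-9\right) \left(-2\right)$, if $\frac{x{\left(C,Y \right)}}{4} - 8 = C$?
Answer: $14784 \sqrt{6} \approx 36213.0$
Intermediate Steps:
$x{\left(C,Y \right)} = 32 + 4 C$
$l{\left(o \right)} = \sqrt{o} \left(32 + 4 o^{2}\right)$ ($l{\left(o \right)} = \left(32 + 4 o^{2}\right) \sqrt{o} = \sqrt{o} \left(32 + 4 o^{2}\right)$)
$l{\left(6 \right)} \left(5 - \frac{2}{6}\right) \left(-9\right) \left(-2\right) = 4 \sqrt{6} \left(8 + 6^{2}\right) \left(5 - \frac{2}{6}\right) \left(-9\right) \left(-2\right) = 4 \sqrt{6} \left(8 + 36\right) \left(5 - \frac{1}{3}\right) \left(-9\right) \left(-2\right) = 4 \sqrt{6} \cdot 44 \left(5 - \frac{1}{3}\right) \left(-9\right) \left(-2\right) = 176 \sqrt{6} \cdot \frac{14}{3} \left(-9\right) \left(-2\right) = \frac{2464 \sqrt{6}}{3} \left(-9\right) \left(-2\right) = - 7392 \sqrt{6} \left(-2\right) = 14784 \sqrt{6}$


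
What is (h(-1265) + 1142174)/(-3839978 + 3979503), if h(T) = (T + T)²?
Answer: 7543074/139525 ≈ 54.063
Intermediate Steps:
h(T) = 4*T² (h(T) = (2*T)² = 4*T²)
(h(-1265) + 1142174)/(-3839978 + 3979503) = (4*(-1265)² + 1142174)/(-3839978 + 3979503) = (4*1600225 + 1142174)/139525 = (6400900 + 1142174)*(1/139525) = 7543074*(1/139525) = 7543074/139525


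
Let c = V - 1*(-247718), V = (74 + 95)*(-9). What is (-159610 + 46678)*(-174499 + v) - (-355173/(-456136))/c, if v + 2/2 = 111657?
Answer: 113855232643348366317/16042759256 ≈ 7.0970e+9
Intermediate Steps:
v = 111656 (v = -1 + 111657 = 111656)
V = -1521 (V = 169*(-9) = -1521)
c = 246197 (c = -1521 - 1*(-247718) = -1521 + 247718 = 246197)
(-159610 + 46678)*(-174499 + v) - (-355173/(-456136))/c = (-159610 + 46678)*(-174499 + 111656) - (-355173/(-456136))/246197 = -112932*(-62843) - (-355173*(-1/456136))/246197 = 7096985676 - 355173/(456136*246197) = 7096985676 - 1*50739/16042759256 = 7096985676 - 50739/16042759256 = 113855232643348366317/16042759256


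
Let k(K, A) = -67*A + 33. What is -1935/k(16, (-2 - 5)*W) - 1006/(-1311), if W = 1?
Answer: -2031773/658122 ≈ -3.0872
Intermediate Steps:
k(K, A) = 33 - 67*A
-1935/k(16, (-2 - 5)*W) - 1006/(-1311) = -1935/(33 - 67*(-2 - 5)) - 1006/(-1311) = -1935/(33 - (-469)) - 1006*(-1/1311) = -1935/(33 - 67*(-7)) + 1006/1311 = -1935/(33 + 469) + 1006/1311 = -1935/502 + 1006/1311 = -2031773/658122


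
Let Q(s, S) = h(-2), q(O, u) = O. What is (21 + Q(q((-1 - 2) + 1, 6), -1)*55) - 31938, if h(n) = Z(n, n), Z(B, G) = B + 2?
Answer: -31917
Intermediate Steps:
Z(B, G) = 2 + B
h(n) = 2 + n
Q(s, S) = 0 (Q(s, S) = 2 - 2 = 0)
(21 + Q(q((-1 - 2) + 1, 6), -1)*55) - 31938 = (21 + 0*55) - 31938 = (21 + 0) - 31938 = 21 - 31938 = -31917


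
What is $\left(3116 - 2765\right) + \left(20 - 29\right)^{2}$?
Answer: $432$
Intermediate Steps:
$\left(3116 - 2765\right) + \left(20 - 29\right)^{2} = 351 + \left(-9\right)^{2} = 351 + 81 = 432$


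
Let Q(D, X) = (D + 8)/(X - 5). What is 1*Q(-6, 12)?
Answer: 2/7 ≈ 0.28571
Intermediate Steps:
Q(D, X) = (8 + D)/(-5 + X)
1*Q(-6, 12) = 1*((8 - 6)/(-5 + 12)) = 1*(2/7) = 2/7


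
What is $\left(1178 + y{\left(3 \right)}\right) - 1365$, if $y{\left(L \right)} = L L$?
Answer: $-178$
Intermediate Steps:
$y{\left(L \right)} = L^{2}$
$\left(1178 + y{\left(3 \right)}\right) - 1365 = \left(1178 + 3^{2}\right) - 1365 = \left(1178 + 9\right) - 1365 = 1187 - 1365 = -178$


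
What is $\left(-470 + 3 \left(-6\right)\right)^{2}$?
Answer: $238144$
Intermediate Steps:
$\left(-470 + 3 \left(-6\right)\right)^{2} = \left(-470 - 18\right)^{2} = \left(-488\right)^{2} = 238144$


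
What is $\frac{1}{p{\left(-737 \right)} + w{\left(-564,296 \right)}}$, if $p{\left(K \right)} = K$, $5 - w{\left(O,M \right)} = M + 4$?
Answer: $- \frac{1}{1032} \approx -0.00096899$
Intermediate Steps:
$w{\left(O,M \right)} = 1 - M$ ($w{\left(O,M \right)} = 5 - \left(M + 4\right) = 5 - \left(4 + M\right) = 1 - M$)
$\frac{1}{p{\left(-737 \right)} + w{\left(-564,296 \right)}} = \frac{1}{-737 + \left(1 - 296\right)} = \frac{1}{-737 - 295} = \frac{1}{-1032} = - \frac{1}{1032}$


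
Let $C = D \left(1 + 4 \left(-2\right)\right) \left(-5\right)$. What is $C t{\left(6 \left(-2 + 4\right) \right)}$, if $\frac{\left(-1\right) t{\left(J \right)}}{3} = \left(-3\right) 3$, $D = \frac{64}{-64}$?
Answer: $-945$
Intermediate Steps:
$D = -1$ ($D = 64 \left(- \frac{1}{64}\right) = -1$)
$t{\left(J \right)} = 27$ ($t{\left(J \right)} = - 3 \left(\left(-3\right) 3\right) = \left(-3\right) \left(-9\right) = 27$)
$C = -35$ ($C = - (1 + 4 \left(-2\right)) \left(-5\right) = - (1 - 8) \left(-5\right) = \left(-1\right) \left(-7\right) \left(-5\right) = 7 \left(-5\right) = -35$)
$C t{\left(6 \left(-2 + 4\right) \right)} = \left(-35\right) 27 = -945$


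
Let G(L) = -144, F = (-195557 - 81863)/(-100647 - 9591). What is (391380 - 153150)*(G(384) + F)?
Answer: -619273008660/18373 ≈ -3.3706e+7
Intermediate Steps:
F = 138710/55119 (F = -277420/(-110238) = -277420*(-1/110238) = 138710/55119 ≈ 2.5166)
(391380 - 153150)*(G(384) + F) = (391380 - 153150)*(-144 + 138710/55119) = 238230*(-7798426/55119) = -619273008660/18373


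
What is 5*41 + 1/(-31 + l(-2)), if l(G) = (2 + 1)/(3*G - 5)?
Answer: 70509/344 ≈ 204.97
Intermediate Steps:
l(G) = 3/(-5 + 3*G)
5*41 + 1/(-31 + l(-2)) = 5*41 + 1/(-31 + 3/(-5 + 3*(-2))) = 205 + 1/(-31 + 3/(-5 - 6)) = 205 + 1/(-31 + 3/(-11)) = 205 + 1/(-31 + 3*(-1/11)) = 205 + 1/(-31 - 3/11) = 205 + 1/(-344/11) = 205 - 11/344 = 70509/344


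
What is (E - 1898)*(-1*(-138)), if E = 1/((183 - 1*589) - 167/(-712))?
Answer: -75671251476/288905 ≈ -2.6192e+5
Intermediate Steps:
E = -712/288905 (E = 1/((183 - 589) - 167*(-1/712)) = 1/(-406 + 167/712) = 1/(-288905/712) = -712/288905 ≈ -0.0024645)
(E - 1898)*(-1*(-138)) = (-712/288905 - 1898)*(-1*(-138)) = -548342402/288905*138 = -75671251476/288905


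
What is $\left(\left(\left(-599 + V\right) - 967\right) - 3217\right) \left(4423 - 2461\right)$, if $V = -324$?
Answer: $-10019934$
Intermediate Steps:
$\left(\left(\left(-599 + V\right) - 967\right) - 3217\right) \left(4423 - 2461\right) = \left(\left(\left(-599 - 324\right) - 967\right) - 3217\right) \left(4423 - 2461\right) = \left(\left(-923 - 967\right) - 3217\right) 1962 = \left(-1890 - 3217\right) 1962 = \left(-5107\right) 1962 = -10019934$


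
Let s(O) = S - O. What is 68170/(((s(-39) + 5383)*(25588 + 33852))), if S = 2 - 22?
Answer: 6817/32109488 ≈ 0.00021230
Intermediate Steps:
S = -20
s(O) = -20 - O
68170/(((s(-39) + 5383)*(25588 + 33852))) = 68170/((((-20 - 1*(-39)) + 5383)*(25588 + 33852))) = 68170/((((-20 + 39) + 5383)*59440)) = 68170/(((19 + 5383)*59440)) = 68170/((5402*59440)) = 68170/321094880 = 68170*(1/321094880) = 6817/32109488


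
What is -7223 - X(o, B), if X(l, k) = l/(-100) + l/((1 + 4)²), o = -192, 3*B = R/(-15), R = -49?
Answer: -180431/25 ≈ -7217.2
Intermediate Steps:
B = 49/45 (B = (-49/(-15))/3 = (-49*(-1/15))/3 = (⅓)*(49/15) = 49/45 ≈ 1.0889)
X(l, k) = 3*l/100 (X(l, k) = l*(-1/100) + l/(5²) = -l/100 + l/25 = 3*l/100)
-7223 - X(o, B) = -7223 - 3*(-192)/100 = -7223 - 1*(-144/25) = -7223 + 144/25 = -180431/25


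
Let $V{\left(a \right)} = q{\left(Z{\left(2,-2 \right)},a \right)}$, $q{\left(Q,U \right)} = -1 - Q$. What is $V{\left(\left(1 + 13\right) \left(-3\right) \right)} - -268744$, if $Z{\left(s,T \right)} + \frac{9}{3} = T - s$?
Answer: $268750$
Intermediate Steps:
$Z{\left(s,T \right)} = -3 + T - s$ ($Z{\left(s,T \right)} = -3 + \left(T - s\right) = -3 + T - s$)
$V{\left(a \right)} = 6$ ($V{\left(a \right)} = -1 - \left(-3 - 2 - 2\right) = -1 - -7 = -1 + 7 = 6$)
$V{\left(\left(1 + 13\right) \left(-3\right) \right)} - -268744 = 6 - -268744 = 6 + 268744 = 268750$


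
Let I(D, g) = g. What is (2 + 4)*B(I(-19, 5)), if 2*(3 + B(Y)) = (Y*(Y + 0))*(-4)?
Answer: -318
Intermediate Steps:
B(Y) = -3 - 2*Y² (B(Y) = -3 + ((Y*(Y + 0))*(-4))/2 = -3 + ((Y*Y)*(-4))/2 = -3 + (Y²*(-4))/2 = -3 + (-4*Y²)/2 = -3 - 2*Y²)
(2 + 4)*B(I(-19, 5)) = (2 + 4)*(-3 - 2*5²) = 6*(-3 - 2*25) = 6*(-3 - 50) = 6*(-53) = -318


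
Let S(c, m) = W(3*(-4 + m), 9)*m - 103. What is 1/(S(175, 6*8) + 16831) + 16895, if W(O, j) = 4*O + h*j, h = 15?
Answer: 820286041/48552 ≈ 16895.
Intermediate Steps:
W(O, j) = 4*O + 15*j
S(c, m) = -103 + m*(87 + 12*m) (S(c, m) = (4*(3*(-4 + m)) + 15*9)*m - 103 = (4*(-12 + 3*m) + 135)*m - 103 = ((-48 + 12*m) + 135)*m - 103 = (87 + 12*m)*m - 103 = m*(87 + 12*m) - 103 = -103 + m*(87 + 12*m))
1/(S(175, 6*8) + 16831) + 16895 = 1/((-103 + 3*(6*8)*(29 + 4*(6*8))) + 16831) + 16895 = 1/((-103 + 3*48*(29 + 4*48)) + 16831) + 16895 = 1/((-103 + 3*48*(29 + 192)) + 16831) + 16895 = 1/((-103 + 3*48*221) + 16831) + 16895 = 1/((-103 + 31824) + 16831) + 16895 = 1/(31721 + 16831) + 16895 = 1/48552 + 16895 = 820286041/48552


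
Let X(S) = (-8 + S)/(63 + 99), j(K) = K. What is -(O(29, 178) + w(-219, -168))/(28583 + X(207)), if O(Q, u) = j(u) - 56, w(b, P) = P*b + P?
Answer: -5952852/4630645 ≈ -1.2855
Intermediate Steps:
w(b, P) = P + P*b
X(S) = -4/81 + S/162 (X(S) = (-8 + S)/162 = (-8 + S)*(1/162) = -4/81 + S/162)
O(Q, u) = -56 + u (O(Q, u) = u - 56 = -56 + u)
-(O(29, 178) + w(-219, -168))/(28583 + X(207)) = -((-56 + 178) - 168*(1 - 219))/(28583 + (-4/81 + (1/162)*207)) = -(122 - 168*(-218))/(28583 + (-4/81 + 23/18)) = -(122 + 36624)/(28583 + 199/162) = -36746/4630645/162 = -36746*162/4630645 = -1*5952852/4630645 = -5952852/4630645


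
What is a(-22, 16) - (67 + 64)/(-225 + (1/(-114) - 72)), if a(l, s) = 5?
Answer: 184229/33859 ≈ 5.4411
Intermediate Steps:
a(-22, 16) - (67 + 64)/(-225 + (1/(-114) - 72)) = 5 - (67 + 64)/(-225 + (1/(-114) - 72)) = 5 - 131/(-225 + (-1/114 - 72)) = 5 - 131/(-225 - 8209/114) = 5 - 131/(-33859/114) = 5 - 131*(-114)/33859 = 5 - 1*(-14934/33859) = 5 + 14934/33859 = 184229/33859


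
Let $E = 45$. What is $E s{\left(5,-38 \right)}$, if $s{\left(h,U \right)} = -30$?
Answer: $-1350$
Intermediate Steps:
$E s{\left(5,-38 \right)} = 45 \left(-30\right) = -1350$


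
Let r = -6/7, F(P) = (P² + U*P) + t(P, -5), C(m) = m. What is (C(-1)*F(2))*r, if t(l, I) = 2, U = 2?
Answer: 60/7 ≈ 8.5714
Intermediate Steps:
F(P) = 2 + P² + 2*P (F(P) = (P² + 2*P) + 2 = 2 + P² + 2*P)
r = -6/7 (r = -6*⅐ = -6/7 ≈ -0.85714)
(C(-1)*F(2))*r = -(2 + 2² + 2*2)*(-6/7) = -(2 + 4 + 4)*(-6/7) = -1*10*(-6/7) = -10*(-6/7) = 60/7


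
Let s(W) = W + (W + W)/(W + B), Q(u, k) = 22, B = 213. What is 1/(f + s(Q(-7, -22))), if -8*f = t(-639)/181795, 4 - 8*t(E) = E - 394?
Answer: 109367872/2426560825 ≈ 0.045071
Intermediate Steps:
t(E) = 199/4 - E/8 (t(E) = ½ - (E - 394)/8 = ½ - (-394 + E)/8 = ½ + (197/4 - E/8) = 199/4 - E/8)
s(W) = W + 2*W/(213 + W) (s(W) = W + (W + W)/(W + 213) = W + (2*W)/(213 + W) = W + 2*W/(213 + W))
f = -1037/11634880 (f = -(199/4 - ⅛*(-639))/(8*181795) = -(199/4 + 639/8)/(8*181795) = -1037/(64*181795) = -⅛*1037/1454360 = -1037/11634880 ≈ -8.9129e-5)
1/(f + s(Q(-7, -22))) = 1/(-1037/11634880 + 22*(215 + 22)/(213 + 22)) = 1/(-1037/11634880 + 22*237/235) = 1/(-1037/11634880 + 22*(1/235)*237) = 1/(-1037/11634880 + 5214/235) = 1/(2426560825/109367872) = 109367872/2426560825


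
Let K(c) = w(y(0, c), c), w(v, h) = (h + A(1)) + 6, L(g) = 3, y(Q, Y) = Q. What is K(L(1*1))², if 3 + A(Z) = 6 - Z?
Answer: 121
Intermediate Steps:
A(Z) = 3 - Z (A(Z) = -3 + (6 - Z) = 3 - Z)
w(v, h) = 8 + h (w(v, h) = (h + (3 - 1*1)) + 6 = (h + (3 - 1)) + 6 = (h + 2) + 6 = (2 + h) + 6 = 8 + h)
K(c) = 8 + c
K(L(1*1))² = (8 + 3)² = 11² = 121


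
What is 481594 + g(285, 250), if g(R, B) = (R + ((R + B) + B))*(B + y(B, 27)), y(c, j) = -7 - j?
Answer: 712714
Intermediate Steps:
g(R, B) = (-34 + B)*(2*B + 2*R) (g(R, B) = (R + ((R + B) + B))*(B + (-7 - 1*27)) = (R + ((B + R) + B))*(B + (-7 - 27)) = (R + (R + 2*B))*(B - 34) = (2*B + 2*R)*(-34 + B) = (-34 + B)*(2*B + 2*R))
481594 + g(285, 250) = 481594 + (-68*250 - 68*285 + 2*250² + 2*250*285) = 481594 + (-17000 - 19380 + 2*62500 + 142500) = 481594 + (-17000 - 19380 + 125000 + 142500) = 481594 + 231120 = 712714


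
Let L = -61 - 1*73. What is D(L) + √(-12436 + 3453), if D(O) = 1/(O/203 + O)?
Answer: -203/27336 + I*√8983 ≈ -0.0074261 + 94.779*I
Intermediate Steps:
L = -134 (L = -61 - 73 = -134)
D(O) = 203/(204*O) (D(O) = 1/(O*(1/203) + O) = 1/(O/203 + O) = 1/(204*O/203) = 203/(204*O))
D(L) + √(-12436 + 3453) = (203/204)/(-134) + √(-12436 + 3453) = (203/204)*(-1/134) + √(-8983) = -203/27336 + I*√8983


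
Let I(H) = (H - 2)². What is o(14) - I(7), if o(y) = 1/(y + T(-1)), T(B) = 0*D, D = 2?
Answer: -349/14 ≈ -24.929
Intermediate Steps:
T(B) = 0 (T(B) = 0*2 = 0)
o(y) = 1/y (o(y) = 1/(y + 0) = 1/y)
I(H) = (-2 + H)²
o(14) - I(7) = 1/14 - (-2 + 7)² = 1/14 - 1*5² = 1/14 - 1*25 = 1/14 - 25 = -349/14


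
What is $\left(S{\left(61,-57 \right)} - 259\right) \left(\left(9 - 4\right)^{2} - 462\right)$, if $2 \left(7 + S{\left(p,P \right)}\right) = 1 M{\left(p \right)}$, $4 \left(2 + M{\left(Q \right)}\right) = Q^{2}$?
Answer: $- \frac{692645}{8} \approx -86581.0$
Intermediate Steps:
$M{\left(Q \right)} = -2 + \frac{Q^{2}}{4}$
$S{\left(p,P \right)} = -8 + \frac{p^{2}}{8}$ ($S{\left(p,P \right)} = -7 + \frac{1 \left(-2 + \frac{p^{2}}{4}\right)}{2} = -7 + \frac{-2 + \frac{p^{2}}{4}}{2} = -7 + \left(-1 + \frac{p^{2}}{8}\right) = -8 + \frac{p^{2}}{8}$)
$\left(S{\left(61,-57 \right)} - 259\right) \left(\left(9 - 4\right)^{2} - 462\right) = \left(\left(-8 + \frac{61^{2}}{8}\right) - 259\right) \left(\left(9 - 4\right)^{2} - 462\right) = \left(\left(-8 + \frac{1}{8} \cdot 3721\right) - 259\right) \left(5^{2} + \left(-717 + 255\right)\right) = \left(\left(-8 + \frac{3721}{8}\right) - 259\right) \left(25 - 462\right) = \left(\frac{3657}{8} - 259\right) \left(-437\right) = \frac{1585}{8} \left(-437\right) = - \frac{692645}{8}$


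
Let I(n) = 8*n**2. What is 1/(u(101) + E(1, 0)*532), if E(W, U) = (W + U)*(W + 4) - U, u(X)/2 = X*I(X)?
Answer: 1/16487476 ≈ 6.0652e-8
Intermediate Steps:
u(X) = 16*X**3 (u(X) = 2*(X*(8*X**2)) = 2*(8*X**3) = 16*X**3)
E(W, U) = -U + (4 + W)*(U + W) (E(W, U) = (U + W)*(4 + W) - U = (4 + W)*(U + W) - U = -U + (4 + W)*(U + W))
1/(u(101) + E(1, 0)*532) = 1/(16*101**3 + (1**2 + 3*0 + 4*1 + 0*1)*532) = 1/(16*1030301 + (1 + 0 + 4 + 0)*532) = 1/(16484816 + 5*532) = 1/(16484816 + 2660) = 1/16487476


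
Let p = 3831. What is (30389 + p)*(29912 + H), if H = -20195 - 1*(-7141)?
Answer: 576880760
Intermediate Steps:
H = -13054 (H = -20195 + 7141 = -13054)
(30389 + p)*(29912 + H) = (30389 + 3831)*(29912 - 13054) = 34220*16858 = 576880760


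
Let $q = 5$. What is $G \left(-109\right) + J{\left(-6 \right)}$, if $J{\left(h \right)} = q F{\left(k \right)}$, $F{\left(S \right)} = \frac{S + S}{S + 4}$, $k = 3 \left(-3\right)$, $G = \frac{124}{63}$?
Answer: $- \frac{12382}{63} \approx -196.54$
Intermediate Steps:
$G = \frac{124}{63}$ ($G = 124 \cdot \frac{1}{63} = \frac{124}{63} \approx 1.9683$)
$k = -9$
$F{\left(S \right)} = \frac{2 S}{4 + S}$
$J{\left(h \right)} = 18$ ($J{\left(h \right)} = 5 \cdot 2 \left(-9\right) \frac{1}{4 - 9} = 5 \cdot 2 \left(-9\right) \frac{1}{-5} = 5 \cdot 2 \left(-9\right) \left(- \frac{1}{5}\right) = 5 \cdot \frac{18}{5} = 18$)
$G \left(-109\right) + J{\left(-6 \right)} = \frac{124}{63} \left(-109\right) + 18 = - \frac{13516}{63} + 18 = - \frac{12382}{63}$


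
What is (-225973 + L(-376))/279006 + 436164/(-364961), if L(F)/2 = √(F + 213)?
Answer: -204163705037/101826308766 + I*√163/139503 ≈ -2.005 + 9.1519e-5*I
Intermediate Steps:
L(F) = 2*√(213 + F) (L(F) = 2*√(F + 213) = 2*√(213 + F))
(-225973 + L(-376))/279006 + 436164/(-364961) = (-225973 + 2*√(213 - 376))/279006 + 436164/(-364961) = (-225973 + 2*√(-163))*(1/279006) + 436164*(-1/364961) = (-225973 + 2*(I*√163))*(1/279006) - 436164/364961 = (-225973 + 2*I*√163)*(1/279006) - 436164/364961 = (-225973/279006 + I*√163/139503) - 436164/364961 = -204163705037/101826308766 + I*√163/139503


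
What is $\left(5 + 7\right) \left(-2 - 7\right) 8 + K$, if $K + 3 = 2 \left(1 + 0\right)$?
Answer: $-865$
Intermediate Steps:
$K = -1$ ($K = -3 + 2 \left(1 + 0\right) = -3 + 2 \cdot 1 = -3 + 2 = -1$)
$\left(5 + 7\right) \left(-2 - 7\right) 8 + K = \left(5 + 7\right) \left(-2 - 7\right) 8 - 1 = 12 \left(-9\right) 8 - 1 = \left(-108\right) 8 - 1 = -864 - 1 = -865$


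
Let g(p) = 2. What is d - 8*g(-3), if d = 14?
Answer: -2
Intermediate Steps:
d - 8*g(-3) = 14 - 8*2 = 14 - 16 = -2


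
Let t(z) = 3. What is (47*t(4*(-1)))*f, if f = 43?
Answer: 6063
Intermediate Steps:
(47*t(4*(-1)))*f = (47*3)*43 = 141*43 = 6063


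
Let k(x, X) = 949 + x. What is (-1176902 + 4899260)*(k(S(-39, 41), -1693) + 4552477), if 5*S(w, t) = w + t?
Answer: 84747415937256/5 ≈ 1.6949e+13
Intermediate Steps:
S(w, t) = t/5 + w/5 (S(w, t) = (w + t)/5 = (t + w)/5 = t/5 + w/5)
(-1176902 + 4899260)*(k(S(-39, 41), -1693) + 4552477) = (-1176902 + 4899260)*((949 + ((1/5)*41 + (1/5)*(-39))) + 4552477) = 3722358*((949 + (41/5 - 39/5)) + 4552477) = 3722358*((949 + 2/5) + 4552477) = 3722358*(4747/5 + 4552477) = 3722358*(22767132/5) = 84747415937256/5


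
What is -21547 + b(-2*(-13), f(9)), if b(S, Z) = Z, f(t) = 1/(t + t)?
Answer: -387845/18 ≈ -21547.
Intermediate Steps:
f(t) = 1/(2*t)
-21547 + b(-2*(-13), f(9)) = -21547 + (½)/9 = -21547 + (½)*(⅑) = -21547 + 1/18 = -387845/18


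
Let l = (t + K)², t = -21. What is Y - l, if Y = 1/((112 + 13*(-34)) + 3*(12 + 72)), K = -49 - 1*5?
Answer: -438751/78 ≈ -5625.0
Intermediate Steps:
K = -54 (K = -49 - 5 = -54)
l = 5625 (l = (-21 - 54)² = (-75)² = 5625)
Y = -1/78 (Y = 1/((112 - 442) + 3*84) = 1/(-330 + 252) = 1/(-78) = -1/78 ≈ -0.012821)
Y - l = -1/78 - 1*5625 = -1/78 - 5625 = -438751/78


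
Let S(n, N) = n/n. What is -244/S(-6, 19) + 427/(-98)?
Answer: -3477/14 ≈ -248.36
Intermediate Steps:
S(n, N) = 1
-244/S(-6, 19) + 427/(-98) = -244/1 + 427/(-98) = -244*1 + 427*(-1/98) = -244 - 61/14 = -3477/14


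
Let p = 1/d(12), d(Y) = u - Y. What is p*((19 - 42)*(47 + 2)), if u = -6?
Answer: 1127/18 ≈ 62.611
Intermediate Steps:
d(Y) = -6 - Y
p = -1/18 (p = 1/(-6 - 1*12) = 1/(-6 - 12) = 1/(-18) = -1/18 ≈ -0.055556)
p*((19 - 42)*(47 + 2)) = -(19 - 42)*(47 + 2)/18 = -(-23)*49/18 = -1/18*(-1127) = 1127/18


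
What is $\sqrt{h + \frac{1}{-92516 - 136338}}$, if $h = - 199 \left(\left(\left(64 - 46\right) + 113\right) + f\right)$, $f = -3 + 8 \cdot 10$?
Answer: $\frac{i \sqrt{2167870954284726}}{228854} \approx 203.45 i$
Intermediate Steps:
$f = 77$ ($f = -3 + 80 = 77$)
$h = -41392$ ($h = - 199 \left(\left(\left(64 - 46\right) + 113\right) + 77\right) = - 199 \left(\left(18 + 113\right) + 77\right) = - 199 \left(131 + 77\right) = - 199 \cdot 208 = \left(-1\right) 41392 = -41392$)
$\sqrt{h + \frac{1}{-92516 - 136338}} = \sqrt{-41392 + \frac{1}{-92516 - 136338}} = \sqrt{-41392 + \frac{1}{-228854}} = \sqrt{-41392 - \frac{1}{228854}} = \sqrt{- \frac{9472724769}{228854}} = \frac{i \sqrt{2167870954284726}}{228854}$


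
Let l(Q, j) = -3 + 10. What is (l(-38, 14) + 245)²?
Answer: 63504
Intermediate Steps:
l(Q, j) = 7
(l(-38, 14) + 245)² = (7 + 245)² = 252² = 63504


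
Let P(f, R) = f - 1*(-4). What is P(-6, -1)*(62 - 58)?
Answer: -8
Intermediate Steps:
P(f, R) = 4 + f (P(f, R) = f + 4 = 4 + f)
P(-6, -1)*(62 - 58) = (4 - 6)*(62 - 58) = -2*4 = -8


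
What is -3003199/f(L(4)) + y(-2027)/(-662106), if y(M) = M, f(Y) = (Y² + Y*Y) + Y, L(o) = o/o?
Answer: -662812023671/662106 ≈ -1.0011e+6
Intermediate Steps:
L(o) = 1
f(Y) = Y + 2*Y² (f(Y) = (Y² + Y²) + Y = 2*Y² + Y = Y + 2*Y²)
-3003199/f(L(4)) + y(-2027)/(-662106) = -3003199/(1 + 2*1) - 2027/(-662106) = -3003199/(1 + 2) - 2027*(-1/662106) = -3003199/(1*3) + 2027/662106 = -3003199/3 + 2027/662106 = -662812023671/662106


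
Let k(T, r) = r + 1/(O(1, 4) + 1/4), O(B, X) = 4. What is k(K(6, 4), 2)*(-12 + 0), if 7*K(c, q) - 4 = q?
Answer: -456/17 ≈ -26.824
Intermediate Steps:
K(c, q) = 4/7 + q/7
k(T, r) = 4/17 + r (k(T, r) = r + 1/(4 + 1/4) = r + 1/(4 + ¼) = r + 1/(17/4) = r + 4/17 = 4/17 + r)
k(K(6, 4), 2)*(-12 + 0) = (4/17 + 2)*(-12 + 0) = (38/17)*(-12) = -456/17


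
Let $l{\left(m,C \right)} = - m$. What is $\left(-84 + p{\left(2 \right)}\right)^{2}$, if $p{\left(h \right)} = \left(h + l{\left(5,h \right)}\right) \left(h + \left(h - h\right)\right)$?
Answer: $8100$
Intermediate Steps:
$p{\left(h \right)} = h \left(-5 + h\right)$ ($p{\left(h \right)} = \left(h - 5\right) \left(h + \left(h - h\right)\right) = \left(h - 5\right) \left(h + 0\right) = \left(-5 + h\right) h = h \left(-5 + h\right)$)
$\left(-84 + p{\left(2 \right)}\right)^{2} = \left(-84 + 2 \left(-5 + 2\right)\right)^{2} = \left(-84 + 2 \left(-3\right)\right)^{2} = \left(-84 - 6\right)^{2} = \left(-90\right)^{2} = 8100$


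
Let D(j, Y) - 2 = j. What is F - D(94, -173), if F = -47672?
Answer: -47768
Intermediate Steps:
D(j, Y) = 2 + j
F - D(94, -173) = -47672 - (2 + 94) = -47672 - 1*96 = -47672 - 96 = -47768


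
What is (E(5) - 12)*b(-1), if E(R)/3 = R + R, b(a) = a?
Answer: -18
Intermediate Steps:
E(R) = 6*R (E(R) = 3*(R + R) = 3*(2*R) = 6*R)
(E(5) - 12)*b(-1) = (6*5 - 12)*(-1) = (30 - 12)*(-1) = 18*(-1) = -18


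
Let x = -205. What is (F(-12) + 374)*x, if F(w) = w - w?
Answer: -76670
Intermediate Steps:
F(w) = 0
(F(-12) + 374)*x = (0 + 374)*(-205) = 374*(-205) = -76670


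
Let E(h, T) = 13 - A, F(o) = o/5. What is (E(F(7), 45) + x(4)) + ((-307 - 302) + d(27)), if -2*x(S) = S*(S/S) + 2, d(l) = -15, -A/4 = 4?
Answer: -598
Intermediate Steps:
A = -16 (A = -4*4 = -16)
F(o) = o/5 (F(o) = o*(⅕) = o/5)
E(h, T) = 29 (E(h, T) = 13 - 1*(-16) = 13 + 16 = 29)
x(S) = -1 - S/2 (x(S) = -(S*(S/S) + 2)/2 = -(S*1 + 2)/2 = -(S + 2)/2 = -(2 + S)/2 = -1 - S/2)
(E(F(7), 45) + x(4)) + ((-307 - 302) + d(27)) = (29 + (-1 - ½*4)) + ((-307 - 302) - 15) = (29 + (-1 - 2)) + (-609 - 15) = (29 - 3) - 624 = 26 - 624 = -598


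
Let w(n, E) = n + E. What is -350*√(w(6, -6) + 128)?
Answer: -2800*√2 ≈ -3959.8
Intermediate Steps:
w(n, E) = E + n
-350*√(w(6, -6) + 128) = -350*√((-6 + 6) + 128) = -350*√(0 + 128) = -2800*√2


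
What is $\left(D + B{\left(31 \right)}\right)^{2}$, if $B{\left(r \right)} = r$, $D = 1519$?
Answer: $2402500$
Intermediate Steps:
$\left(D + B{\left(31 \right)}\right)^{2} = \left(1519 + 31\right)^{2} = 1550^{2} = 2402500$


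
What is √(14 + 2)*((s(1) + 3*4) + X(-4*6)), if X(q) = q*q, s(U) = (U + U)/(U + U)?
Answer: 2356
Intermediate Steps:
s(U) = 1 (s(U) = (2*U)/((2*U)) = (2*U)*(1/(2*U)) = 1)
X(q) = q²
√(14 + 2)*((s(1) + 3*4) + X(-4*6)) = √(14 + 2)*((1 + 3*4) + (-4*6)²) = √16*((1 + 12) + (-24)²) = 4*(13 + 576) = 4*589 = 2356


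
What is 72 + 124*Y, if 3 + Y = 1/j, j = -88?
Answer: -6631/22 ≈ -301.41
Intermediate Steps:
Y = -265/88 (Y = -3 + 1/(-88) = -3 - 1/88 = -265/88 ≈ -3.0114)
72 + 124*Y = 72 + 124*(-265/88) = 72 - 8215/22 = -6631/22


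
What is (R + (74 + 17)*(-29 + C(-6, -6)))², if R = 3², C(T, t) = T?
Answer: 10086976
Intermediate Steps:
R = 9
(R + (74 + 17)*(-29 + C(-6, -6)))² = (9 + (74 + 17)*(-29 - 6))² = (9 + 91*(-35))² = (9 - 3185)² = (-3176)² = 10086976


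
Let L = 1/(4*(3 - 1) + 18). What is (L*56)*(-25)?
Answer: -700/13 ≈ -53.846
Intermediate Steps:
L = 1/26 (L = 1/(4*2 + 18) = 1/(8 + 18) = 1/26 ≈ 0.038462)
(L*56)*(-25) = ((1/26)*56)*(-25) = (28/13)*(-25) = -700/13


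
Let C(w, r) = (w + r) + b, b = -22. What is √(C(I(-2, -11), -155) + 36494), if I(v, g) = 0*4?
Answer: √36317 ≈ 190.57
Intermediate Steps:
I(v, g) = 0
C(w, r) = -22 + r + w (C(w, r) = (w + r) - 22 = (r + w) - 22 = -22 + r + w)
√(C(I(-2, -11), -155) + 36494) = √((-22 - 155 + 0) + 36494) = √(-177 + 36494) = √36317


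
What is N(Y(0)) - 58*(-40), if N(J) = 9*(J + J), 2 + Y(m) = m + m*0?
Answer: 2284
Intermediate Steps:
Y(m) = -2 + m (Y(m) = -2 + (m + m*0) = -2 + (m + 0) = -2 + m)
N(J) = 18*J (N(J) = 9*(2*J) = 18*J)
N(Y(0)) - 58*(-40) = 18*(-2 + 0) - 58*(-40) = 18*(-2) + 2320 = -36 + 2320 = 2284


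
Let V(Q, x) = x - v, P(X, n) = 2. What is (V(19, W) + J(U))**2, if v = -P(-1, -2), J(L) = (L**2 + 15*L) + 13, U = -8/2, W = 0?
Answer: 841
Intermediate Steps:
U = -4 (U = -8*1/2 = -4)
J(L) = 13 + L**2 + 15*L
v = -2 (v = -1*2 = -2)
V(Q, x) = 2 + x (V(Q, x) = x - 1*(-2) = x + 2 = 2 + x)
(V(19, W) + J(U))**2 = ((2 + 0) + (13 + (-4)**2 + 15*(-4)))**2 = (2 + (13 + 16 - 60))**2 = (2 - 31)**2 = (-29)**2 = 841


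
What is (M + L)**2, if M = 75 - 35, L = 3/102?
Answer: 1852321/1156 ≈ 1602.4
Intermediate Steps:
L = 1/34 (L = 3*(1/102) = 1/34 ≈ 0.029412)
M = 40
(M + L)**2 = (40 + 1/34)**2 = (1361/34)**2 = 1852321/1156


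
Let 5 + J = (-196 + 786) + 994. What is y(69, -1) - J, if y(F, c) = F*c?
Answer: -1648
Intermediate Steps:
J = 1579 (J = -5 + ((-196 + 786) + 994) = -5 + (590 + 994) = -5 + 1584 = 1579)
y(69, -1) - J = 69*(-1) - 1*1579 = -69 - 1579 = -1648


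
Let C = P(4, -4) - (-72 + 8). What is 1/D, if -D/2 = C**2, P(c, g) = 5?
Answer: -1/9522 ≈ -0.00010502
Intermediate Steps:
C = 69 (C = 5 - (-72 + 8) = 5 - 1*(-64) = 5 + 64 = 69)
D = -9522 (D = -2*69**2 = -2*4761 = -9522)
1/D = 1/(-9522) = -1/9522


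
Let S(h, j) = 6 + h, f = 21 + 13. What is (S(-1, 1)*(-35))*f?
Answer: -5950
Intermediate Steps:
f = 34
(S(-1, 1)*(-35))*f = ((6 - 1)*(-35))*34 = (5*(-35))*34 = -175*34 = -5950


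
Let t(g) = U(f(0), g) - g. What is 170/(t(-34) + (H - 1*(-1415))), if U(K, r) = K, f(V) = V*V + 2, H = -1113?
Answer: 85/169 ≈ 0.50296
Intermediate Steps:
f(V) = 2 + V**2 (f(V) = V**2 + 2 = 2 + V**2)
t(g) = 2 - g (t(g) = (2 + 0**2) - g = (2 + 0) - g = 2 - g)
170/(t(-34) + (H - 1*(-1415))) = 170/((2 - 1*(-34)) + (-1113 - 1*(-1415))) = 170/((2 + 34) + (-1113 + 1415)) = 170/(36 + 302) = 170/338 = (1/338)*170 = 85/169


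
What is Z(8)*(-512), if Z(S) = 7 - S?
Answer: 512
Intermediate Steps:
Z(8)*(-512) = (7 - 1*8)*(-512) = (7 - 8)*(-512) = -1*(-512) = 512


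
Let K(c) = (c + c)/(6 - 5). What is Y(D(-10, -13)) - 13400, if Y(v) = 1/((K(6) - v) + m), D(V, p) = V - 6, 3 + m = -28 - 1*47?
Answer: -670001/50 ≈ -13400.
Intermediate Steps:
K(c) = 2*c (K(c) = (2*c)/1 = (2*c)*1 = 2*c)
m = -78 (m = -3 + (-28 - 1*47) = -3 + (-28 - 47) = -3 - 75 = -78)
D(V, p) = -6 + V
Y(v) = 1/(-66 - v) (Y(v) = 1/((2*6 - v) - 78) = 1/((12 - v) - 78) = 1/(-66 - v))
Y(D(-10, -13)) - 13400 = -1/(66 + (-6 - 10)) - 13400 = -1/(66 - 16) - 13400 = -1/50 - 13400 = -670001/50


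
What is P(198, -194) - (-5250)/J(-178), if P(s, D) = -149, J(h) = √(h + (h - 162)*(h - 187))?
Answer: -149 + 2625*√123922/61961 ≈ -134.09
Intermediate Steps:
J(h) = √(h + (-187 + h)*(-162 + h)) (J(h) = √(h + (-162 + h)*(-187 + h)) = √(h + (-187 + h)*(-162 + h)))
P(198, -194) - (-5250)/J(-178) = -149 - (-5250)/(√(30294 + (-178)² - 348*(-178))) = -149 - (-5250)/(√(30294 + 31684 + 61944)) = -149 - (-5250)/(√123922) = -149 - (-5250)*√123922/123922 = -149 - (-2625)*√123922/61961 = -149 + 2625*√123922/61961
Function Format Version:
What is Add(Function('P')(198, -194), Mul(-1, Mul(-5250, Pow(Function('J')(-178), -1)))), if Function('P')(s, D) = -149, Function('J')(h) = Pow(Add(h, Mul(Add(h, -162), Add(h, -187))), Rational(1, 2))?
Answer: Add(-149, Mul(Rational(2625, 61961), Pow(123922, Rational(1, 2)))) ≈ -134.09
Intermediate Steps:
Function('J')(h) = Pow(Add(h, Mul(Add(-187, h), Add(-162, h))), Rational(1, 2)) (Function('J')(h) = Pow(Add(h, Mul(Add(-162, h), Add(-187, h))), Rational(1, 2)) = Pow(Add(h, Mul(Add(-187, h), Add(-162, h))), Rational(1, 2)))
Add(Function('P')(198, -194), Mul(-1, Mul(-5250, Pow(Function('J')(-178), -1)))) = Add(-149, Mul(-1, Mul(-5250, Pow(Pow(Add(30294, Pow(-178, 2), Mul(-348, -178)), Rational(1, 2)), -1)))) = Add(-149, Mul(-1, Mul(-5250, Pow(Pow(Add(30294, 31684, 61944), Rational(1, 2)), -1)))) = Add(-149, Mul(-1, Mul(-5250, Pow(Pow(123922, Rational(1, 2)), -1)))) = Add(-149, Mul(-1, Mul(-5250, Mul(Rational(1, 123922), Pow(123922, Rational(1, 2)))))) = Add(-149, Mul(-1, Mul(Rational(-2625, 61961), Pow(123922, Rational(1, 2))))) = Add(-149, Mul(Rational(2625, 61961), Pow(123922, Rational(1, 2))))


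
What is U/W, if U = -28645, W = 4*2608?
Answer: -28645/10432 ≈ -2.7459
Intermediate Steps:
W = 10432
U/W = -28645/10432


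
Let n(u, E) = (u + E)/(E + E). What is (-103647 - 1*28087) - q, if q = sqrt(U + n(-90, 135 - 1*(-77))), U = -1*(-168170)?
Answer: -131734 - sqrt(1889561353)/106 ≈ -1.3214e+5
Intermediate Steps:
n(u, E) = (E + u)/(2*E) (n(u, E) = (E + u)/((2*E)) = (E + u)*(1/(2*E)) = (E + u)/(2*E))
U = 168170
q = sqrt(1889561353)/106 (q = sqrt(168170 + ((135 - 1*(-77)) - 90)/(2*(135 - 1*(-77)))) = sqrt(168170 + ((135 + 77) - 90)/(2*(135 + 77))) = sqrt(168170 + (1/2)*(212 - 90)/212) = sqrt(168170 + (1/2)*(1/212)*122) = sqrt(168170 + 61/212) = sqrt(35652101/212) = sqrt(1889561353)/106 ≈ 410.09)
(-103647 - 1*28087) - q = (-103647 - 1*28087) - sqrt(1889561353)/106 = (-103647 - 28087) - sqrt(1889561353)/106 = -131734 - sqrt(1889561353)/106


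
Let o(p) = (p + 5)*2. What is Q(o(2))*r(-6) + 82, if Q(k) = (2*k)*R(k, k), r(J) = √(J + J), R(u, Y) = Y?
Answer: 82 + 784*I*√3 ≈ 82.0 + 1357.9*I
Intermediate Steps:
r(J) = √2*√J (r(J) = √(2*J) = √2*√J)
o(p) = 10 + 2*p (o(p) = (5 + p)*2 = 10 + 2*p)
Q(k) = 2*k² (Q(k) = (2*k)*k = 2*k²)
Q(o(2))*r(-6) + 82 = (2*(10 + 2*2)²)*(√2*√(-6)) + 82 = (2*(10 + 4)²)*(√2*(I*√6)) + 82 = (2*14²)*(2*I*√3) + 82 = (2*196)*(2*I*√3) + 82 = 392*(2*I*√3) + 82 = 784*I*√3 + 82 = 82 + 784*I*√3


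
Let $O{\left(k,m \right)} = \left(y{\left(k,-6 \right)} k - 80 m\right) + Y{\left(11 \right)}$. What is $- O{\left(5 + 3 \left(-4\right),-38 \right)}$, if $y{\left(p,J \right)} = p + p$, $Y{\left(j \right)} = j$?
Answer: $-3149$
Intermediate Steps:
$y{\left(p,J \right)} = 2 p$
$O{\left(k,m \right)} = 11 - 80 m + 2 k^{2}$ ($O{\left(k,m \right)} = \left(2 k k - 80 m\right) + 11 = \left(2 k^{2} - 80 m\right) + 11 = \left(- 80 m + 2 k^{2}\right) + 11 = 11 - 80 m + 2 k^{2}$)
$- O{\left(5 + 3 \left(-4\right),-38 \right)} = - (11 - -3040 + 2 \left(5 + 3 \left(-4\right)\right)^{2}) = - (11 + 3040 + 2 \left(5 - 12\right)^{2}) = - (11 + 3040 + 2 \left(-7\right)^{2}) = - (11 + 3040 + 2 \cdot 49) = - (11 + 3040 + 98) = \left(-1\right) 3149 = -3149$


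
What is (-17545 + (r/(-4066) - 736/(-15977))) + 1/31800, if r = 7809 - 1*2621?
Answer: -18123561587879759/1032903463800 ≈ -17546.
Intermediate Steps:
r = 5188 (r = 7809 - 2621 = 5188)
(-17545 + (r/(-4066) - 736/(-15977))) + 1/31800 = (-17545 + (5188/(-4066) - 736/(-15977))) + 1/31800 = (-17545 + (5188*(-1/4066) - 736*(-1/15977))) + 1/31800 = (-17545 + (-2594/2033 + 736/15977)) + 1/31800 = (-17545 - 39948050/32481241) + 1/31800 = -569923321395/32481241 + 1/31800 = -18123561587879759/1032903463800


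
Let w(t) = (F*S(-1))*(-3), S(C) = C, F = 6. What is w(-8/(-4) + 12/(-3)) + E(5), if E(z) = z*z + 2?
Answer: 45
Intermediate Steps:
w(t) = 18 (w(t) = (6*(-1))*(-3) = -6*(-3) = 18)
E(z) = 2 + z² (E(z) = z² + 2 = 2 + z²)
w(-8/(-4) + 12/(-3)) + E(5) = 18 + (2 + 5²) = 18 + (2 + 25) = 18 + 27 = 45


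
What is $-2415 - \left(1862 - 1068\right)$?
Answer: $-3209$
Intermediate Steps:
$-2415 - \left(1862 - 1068\right) = -2415 - 794 = -3209$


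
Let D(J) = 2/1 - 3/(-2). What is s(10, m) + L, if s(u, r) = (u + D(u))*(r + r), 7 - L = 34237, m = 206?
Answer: -28668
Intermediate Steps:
L = -34230 (L = 7 - 1*34237 = 7 - 34237 = -34230)
D(J) = 7/2 (D(J) = 2*1 - 3*(-½) = 2 + 3/2 = 7/2)
s(u, r) = 2*r*(7/2 + u) (s(u, r) = (u + 7/2)*(r + r) = (7/2 + u)*(2*r) = 2*r*(7/2 + u))
s(10, m) + L = 206*(7 + 2*10) - 34230 = 206*(7 + 20) - 34230 = 206*27 - 34230 = 5562 - 34230 = -28668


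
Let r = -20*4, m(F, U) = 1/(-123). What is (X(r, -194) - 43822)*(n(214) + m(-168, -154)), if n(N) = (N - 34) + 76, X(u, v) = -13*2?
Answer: -460213992/41 ≈ -1.1225e+7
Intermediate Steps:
m(F, U) = -1/123
r = -80
X(u, v) = -26
n(N) = 42 + N (n(N) = (-34 + N) + 76 = 42 + N)
(X(r, -194) - 43822)*(n(214) + m(-168, -154)) = (-26 - 43822)*((42 + 214) - 1/123) = -43848*(256 - 1/123) = -43848*31487/123 = -460213992/41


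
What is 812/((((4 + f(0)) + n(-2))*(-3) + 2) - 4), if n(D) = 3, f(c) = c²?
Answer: -812/23 ≈ -35.304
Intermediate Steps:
812/((((4 + f(0)) + n(-2))*(-3) + 2) - 4) = 812/((((4 + 0²) + 3)*(-3) + 2) - 4) = 812/((((4 + 0) + 3)*(-3) + 2) - 4) = 812/(((4 + 3)*(-3) + 2) - 4) = 812/((7*(-3) + 2) - 4) = 812/((-21 + 2) - 4) = 812/(-19 - 4) = 812/(-23) = 812*(-1/23) = -812/23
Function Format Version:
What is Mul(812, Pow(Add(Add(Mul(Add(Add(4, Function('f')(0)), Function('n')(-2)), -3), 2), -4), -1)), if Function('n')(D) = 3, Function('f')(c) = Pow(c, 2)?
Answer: Rational(-812, 23) ≈ -35.304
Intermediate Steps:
Mul(812, Pow(Add(Add(Mul(Add(Add(4, Function('f')(0)), Function('n')(-2)), -3), 2), -4), -1)) = Mul(812, Pow(Add(Add(Mul(Add(Add(4, Pow(0, 2)), 3), -3), 2), -4), -1)) = Mul(812, Pow(Add(Add(Mul(Add(Add(4, 0), 3), -3), 2), -4), -1)) = Mul(812, Pow(Add(Add(Mul(Add(4, 3), -3), 2), -4), -1)) = Mul(812, Pow(Add(Add(Mul(7, -3), 2), -4), -1)) = Mul(812, Pow(Add(Add(-21, 2), -4), -1)) = Mul(812, Pow(Add(-19, -4), -1)) = Mul(812, Pow(-23, -1)) = Mul(812, Rational(-1, 23)) = Rational(-812, 23)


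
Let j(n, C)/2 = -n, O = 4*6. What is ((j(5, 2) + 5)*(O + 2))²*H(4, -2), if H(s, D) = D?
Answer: -33800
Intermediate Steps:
O = 24
j(n, C) = -2*n (j(n, C) = 2*(-n) = -2*n)
((j(5, 2) + 5)*(O + 2))²*H(4, -2) = ((-2*5 + 5)*(24 + 2))²*(-2) = ((-10 + 5)*26)²*(-2) = (-5*26)²*(-2) = (-130)²*(-2) = 16900*(-2) = -33800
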